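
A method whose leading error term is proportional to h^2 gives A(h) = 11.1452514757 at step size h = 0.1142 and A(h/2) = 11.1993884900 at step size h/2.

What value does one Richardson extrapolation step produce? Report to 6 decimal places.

r = 2, so 2^r = 4.
4·11.1993884900 = 44.7975539600; 44.7975539600 − 11.1452514757 = 33.6523024843
(4·11.1993884900 − 11.1452514757)/(4 − 1) = 11.2174341614

11.217434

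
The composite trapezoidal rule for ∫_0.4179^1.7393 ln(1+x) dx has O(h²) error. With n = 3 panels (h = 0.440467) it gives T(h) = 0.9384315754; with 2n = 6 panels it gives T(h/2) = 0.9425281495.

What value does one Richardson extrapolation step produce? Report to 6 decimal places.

0.943894

Error is O(h^2); halving h shrinks it by 2^2 = 4.
Numerator 4*A(h/2) − A(h) = 4*0.9425281495 − 0.9384315754 = 2.8316810226
Denominator 4 − 1 = 3.
Extrapolated: 2.8316810226 / 3 = 0.9438936742
Shift from A(h/2): +0.0013655247.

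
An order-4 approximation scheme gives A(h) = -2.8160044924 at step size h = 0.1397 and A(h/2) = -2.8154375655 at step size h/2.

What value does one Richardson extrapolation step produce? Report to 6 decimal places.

-2.815400

Leading term ∝ h^4; use weight 16 = 2^4.
16·(-2.8154375655) − (-2.8160044924) = -42.2309965556
Extrapolated: (-42.2309965556) / 15 = -2.8153997704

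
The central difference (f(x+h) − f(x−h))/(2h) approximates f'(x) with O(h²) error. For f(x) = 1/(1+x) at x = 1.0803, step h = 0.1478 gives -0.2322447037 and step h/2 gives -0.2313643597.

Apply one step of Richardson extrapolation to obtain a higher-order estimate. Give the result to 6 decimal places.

-0.231071

r = 2: numerator weight 4, denominator 3.
4×(-0.2313643597) = -0.9254574388; (-0.9254574388) − (-0.2322447037) = -0.6932127351
R = (-0.6932127351)/3 = -0.2310709117
Gap between inputs: 8.803e-04; correction applied: +0.0002934480.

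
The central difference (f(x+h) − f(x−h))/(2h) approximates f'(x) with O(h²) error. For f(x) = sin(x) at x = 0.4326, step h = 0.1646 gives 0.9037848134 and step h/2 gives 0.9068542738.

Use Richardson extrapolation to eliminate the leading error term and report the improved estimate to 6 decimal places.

0.907877

With r = 2 the leading error scales as h^2, so the weight is 2^2 = 4.
Weighted: 3.6274170952 − 0.9037848134 = 2.7236322818
Divide by 2^2 − 1 = 3.
2.7236322818 ÷ 3 = 0.9078774273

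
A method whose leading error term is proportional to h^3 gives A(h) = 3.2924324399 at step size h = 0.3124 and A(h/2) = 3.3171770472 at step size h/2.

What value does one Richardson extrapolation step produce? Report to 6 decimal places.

3.320712

Leading term ∝ h^3; use weight 8 = 2^3.
8 × 3.3171770472 − 3.2924324399 = 23.2449839377
Divide by 2^3 − 1 = 7.
Extrapolated: 23.2449839377 / 7 = 3.3207119911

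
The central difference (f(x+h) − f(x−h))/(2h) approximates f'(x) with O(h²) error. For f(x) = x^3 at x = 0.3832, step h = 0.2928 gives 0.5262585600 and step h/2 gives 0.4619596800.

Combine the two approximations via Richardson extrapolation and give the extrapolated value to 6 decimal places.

0.440527

r = 2: numerator weight 4, denominator 3.
Top: 4(0.4619596800) − (0.5262585600) = 1.3215801600
1.3215801600 ÷ 3 = 0.4405267200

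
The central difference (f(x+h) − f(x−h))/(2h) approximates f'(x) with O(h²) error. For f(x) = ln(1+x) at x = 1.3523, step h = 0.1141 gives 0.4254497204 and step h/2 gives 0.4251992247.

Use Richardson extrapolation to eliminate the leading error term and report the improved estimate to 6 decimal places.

r = 2, so 2^r = 4.
2^2*A(h/2) = 1.7007968988; minus A(h) gives 1.2753471784.
1.2753471784 ÷ 3 = 0.4251157261

0.425116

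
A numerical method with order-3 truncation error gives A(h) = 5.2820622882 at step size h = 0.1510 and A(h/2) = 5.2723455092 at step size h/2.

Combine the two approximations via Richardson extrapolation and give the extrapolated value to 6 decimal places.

r = 3, so 2^r = 8.
Numerator 8×A(h/2) − A(h) = 8×5.2723455092 − 5.2820622882 = 36.8967017854
36.8967017854 ÷ 7 = 5.2709573979

5.270957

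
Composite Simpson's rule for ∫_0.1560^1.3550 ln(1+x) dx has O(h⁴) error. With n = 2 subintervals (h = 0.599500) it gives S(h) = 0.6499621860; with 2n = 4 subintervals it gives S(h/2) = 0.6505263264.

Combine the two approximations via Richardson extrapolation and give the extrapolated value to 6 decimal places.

r = 4, so 2^r = 16.
16×0.6505263264 = 10.4084212224; subtract 0.6499621860 → 9.7584590364
R = 9.7584590364/15 = 0.6505639358

0.650564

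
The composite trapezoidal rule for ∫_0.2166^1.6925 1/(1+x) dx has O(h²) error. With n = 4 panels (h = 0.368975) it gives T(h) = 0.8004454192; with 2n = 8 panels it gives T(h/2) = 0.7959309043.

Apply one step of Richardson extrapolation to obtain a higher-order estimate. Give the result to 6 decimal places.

0.794426

Method order is 2; weight 2^2 = 4.
4 × 0.7959309043 − 0.8004454192 = 2.3832781980
Divide by 2^2 − 1 = 3.
So the Richardson estimate is 0.7944260660.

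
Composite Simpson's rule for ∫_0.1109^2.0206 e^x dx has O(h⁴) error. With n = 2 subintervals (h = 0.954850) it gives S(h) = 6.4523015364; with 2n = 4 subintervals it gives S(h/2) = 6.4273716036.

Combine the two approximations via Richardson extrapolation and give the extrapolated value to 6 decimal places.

6.425710

r = 4: numerator weight 16, denominator 15.
16·6.4273716036 = 102.8379456576; 102.8379456576 − 6.4523015364 = 96.3856441212
(16·6.4273716036 − 6.4523015364)/(16 − 1) = 6.4257096081
Gap between inputs: 2.493e-02; correction applied: −0.0016619955.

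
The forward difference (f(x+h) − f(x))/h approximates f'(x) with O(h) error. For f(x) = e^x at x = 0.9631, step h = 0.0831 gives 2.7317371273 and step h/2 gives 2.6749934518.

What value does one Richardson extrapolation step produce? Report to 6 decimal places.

r = 1, so 2^r = 2.
Weighted: 5.3499869036 − 2.7317371273 = 2.6182497763
Denominator 2 − 1 = 1.
So the Richardson estimate is 2.6182497763.
Shift from A(h/2): −0.0567436755.

2.618250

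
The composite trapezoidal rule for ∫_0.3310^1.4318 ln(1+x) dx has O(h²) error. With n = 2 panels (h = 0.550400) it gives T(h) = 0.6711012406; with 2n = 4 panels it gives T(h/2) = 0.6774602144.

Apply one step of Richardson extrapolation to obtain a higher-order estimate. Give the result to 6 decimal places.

0.679580

With r = 2 the leading error scales as h^2, so the weight is 2^2 = 4.
2^2 × A(h/2) = 2.7098408576; minus A(h) gives 2.0387396170.
(4 × 0.6774602144 − 0.6711012406)/(4 − 1) = 0.6795798723
Shift from A(h/2): +0.0021196579.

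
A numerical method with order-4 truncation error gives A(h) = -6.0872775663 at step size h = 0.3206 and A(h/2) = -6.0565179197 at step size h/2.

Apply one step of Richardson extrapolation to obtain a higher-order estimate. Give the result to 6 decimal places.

-6.054467

Order 4 gives 2^r = 16 and 2^r − 1 = 15.
2^4·A(h/2) = -96.9042867152; minus A(h) gives -90.8170091489.
Extrapolated: (-90.8170091489) / 15 = -6.0544672766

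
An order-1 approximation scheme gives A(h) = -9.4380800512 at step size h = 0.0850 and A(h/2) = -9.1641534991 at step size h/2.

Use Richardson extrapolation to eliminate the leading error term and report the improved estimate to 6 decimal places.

-8.890227

With r = 1 the leading error scales as h^1, so the weight is 2^1 = 2.
2^1 × A(h/2) = -18.3283069982; minus A(h) gives -8.8902269470.
Denominator 2 − 1 = 1.
R = (-8.8902269470)/1 = -8.8902269470
Shift from A(h/2): +0.2739265521.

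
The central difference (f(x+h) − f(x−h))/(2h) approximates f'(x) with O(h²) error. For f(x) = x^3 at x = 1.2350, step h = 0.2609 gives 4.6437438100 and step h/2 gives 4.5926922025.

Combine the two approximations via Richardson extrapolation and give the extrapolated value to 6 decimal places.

4.575675

Error is O(h^2); halving h shrinks it by 2^2 = 4.
4×4.5926922025 = 18.3707688100; 18.3707688100 − 4.6437438100 = 13.7270250000
Divide by 2^2 − 1 = 3.
R = 13.7270250000/3 = 4.5756750000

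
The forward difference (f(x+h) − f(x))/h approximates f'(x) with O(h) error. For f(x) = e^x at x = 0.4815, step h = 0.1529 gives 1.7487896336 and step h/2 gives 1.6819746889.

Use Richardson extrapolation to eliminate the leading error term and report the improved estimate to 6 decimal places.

r = 1: numerator weight 2, denominator 1.
Difference of the inputs: 1.6819746889 − 1.7487896336 = -0.0668149447
Correction (A(h/2) − A(h))/(2 − 1) = (-0.0668149447)/1 = -0.0668149447
R = A(h/2) + (A(h/2) − A(h))/1 = 1.6819746889 − 0.0668149447 = 1.6151597442
Gap between inputs: 6.681e-02; correction applied: −0.0668149447.

1.615160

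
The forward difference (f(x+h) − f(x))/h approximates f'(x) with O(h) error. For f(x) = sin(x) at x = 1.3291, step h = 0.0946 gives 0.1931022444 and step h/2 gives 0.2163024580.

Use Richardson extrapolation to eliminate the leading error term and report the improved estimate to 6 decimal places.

Leading term ∝ h^1; use weight 2 = 2^1.
Weighted: 0.4326049160 − 0.1931022444 = 0.2395026716
Denominator 2 − 1 = 1.
R = 0.2395026716/1 = 0.2395026716
Gap between inputs: 2.320e-02; correction applied: +0.0232002136.

0.239503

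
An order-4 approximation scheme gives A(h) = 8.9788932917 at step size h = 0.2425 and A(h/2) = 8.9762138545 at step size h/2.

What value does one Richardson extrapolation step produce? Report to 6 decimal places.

Leading term ∝ h^4; use weight 16 = 2^4.
Top: 16(8.9762138545) − (8.9788932917) = 134.6405283803
Denominator 16 − 1 = 15.
R = 134.6405283803/15 = 8.9760352254

8.976035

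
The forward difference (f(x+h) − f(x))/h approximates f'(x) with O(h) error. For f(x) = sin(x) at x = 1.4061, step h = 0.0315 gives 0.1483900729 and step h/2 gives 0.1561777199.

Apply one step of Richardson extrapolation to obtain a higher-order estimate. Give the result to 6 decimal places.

0.163965

Order 1 gives 2^r = 2 and 2^r − 1 = 1.
Top: 2(0.1561777199) − (0.1483900729) = 0.1639653669
0.1639653669 ÷ 1 = 0.1639653669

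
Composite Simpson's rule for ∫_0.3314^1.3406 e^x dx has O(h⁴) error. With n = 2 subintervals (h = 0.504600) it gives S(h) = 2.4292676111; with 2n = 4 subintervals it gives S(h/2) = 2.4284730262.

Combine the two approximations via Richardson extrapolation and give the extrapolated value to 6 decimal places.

2.428420

The method has order 4: 2^4 = 16.
2^4·A(h/2) = 38.8555684192; minus A(h) gives 36.4263008081.
(16·2.4284730262 − 2.4292676111)/(16 − 1) = 2.4284200539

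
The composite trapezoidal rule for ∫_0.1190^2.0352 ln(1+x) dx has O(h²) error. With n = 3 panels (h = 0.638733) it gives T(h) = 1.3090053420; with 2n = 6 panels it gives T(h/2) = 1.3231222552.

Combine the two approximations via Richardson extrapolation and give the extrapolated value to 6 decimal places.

1.327828

r = 2: numerator weight 4, denominator 3.
Top: 4(1.3231222552) − (1.3090053420) = 3.9834836788
R = 3.9834836788/3 = 1.3278278929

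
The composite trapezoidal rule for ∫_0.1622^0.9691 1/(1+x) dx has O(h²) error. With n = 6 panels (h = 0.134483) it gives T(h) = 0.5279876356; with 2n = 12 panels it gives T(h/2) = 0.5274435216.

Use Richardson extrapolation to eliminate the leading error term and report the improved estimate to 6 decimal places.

r = 2, so 2^r = 4.
Numerator 4×A(h/2) − A(h) = 4×0.5274435216 − 0.5279876356 = 1.5817864508
Divide by 2^2 − 1 = 3.
1.5817864508 ÷ 3 = 0.5272621503

0.527262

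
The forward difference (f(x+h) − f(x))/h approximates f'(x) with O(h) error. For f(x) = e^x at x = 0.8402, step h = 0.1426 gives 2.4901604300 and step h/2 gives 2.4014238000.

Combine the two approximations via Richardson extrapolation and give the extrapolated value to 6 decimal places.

r = 1, so 2^r = 2.
2·2.4014238000 − 2.4901604300 = 2.3126871700
Denominator 2 − 1 = 1.
2.3126871700 ÷ 1 = 2.3126871700
Shift from A(h/2): −0.0887366300.

2.312687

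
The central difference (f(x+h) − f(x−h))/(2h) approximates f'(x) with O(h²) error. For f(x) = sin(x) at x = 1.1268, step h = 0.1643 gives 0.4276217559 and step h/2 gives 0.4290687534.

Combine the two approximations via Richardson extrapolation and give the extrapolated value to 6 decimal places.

0.429551

Error is O(h^2); halving h shrinks it by 2^2 = 4.
Numerator 4·A(h/2) − A(h) = 4·0.4290687534 − 0.4276217559 = 1.2886532577
Divide by 2^2 − 1 = 3.
Extrapolated: 1.2886532577 / 3 = 0.4295510859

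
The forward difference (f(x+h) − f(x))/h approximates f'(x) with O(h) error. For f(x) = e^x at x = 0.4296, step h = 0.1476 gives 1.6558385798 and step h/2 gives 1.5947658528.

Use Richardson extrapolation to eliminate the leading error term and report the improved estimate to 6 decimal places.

r = 1, so 2^r = 2.
2 × 1.5947658528 − 1.6558385798 = 1.5336931258
1.5336931258 ÷ 1 = 1.5336931258

1.533693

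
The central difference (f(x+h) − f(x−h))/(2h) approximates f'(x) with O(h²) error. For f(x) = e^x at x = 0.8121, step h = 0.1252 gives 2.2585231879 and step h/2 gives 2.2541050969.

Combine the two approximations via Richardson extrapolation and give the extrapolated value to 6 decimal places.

2.252632

Method order is 2; weight 2^2 = 4.
2^2·A(h/2) = 9.0164203876; minus A(h) gives 6.7578971997.
Divide by 2^2 − 1 = 3.
Result: 2.2526323999
Gap between inputs: 4.418e-03; correction applied: −0.0014726970.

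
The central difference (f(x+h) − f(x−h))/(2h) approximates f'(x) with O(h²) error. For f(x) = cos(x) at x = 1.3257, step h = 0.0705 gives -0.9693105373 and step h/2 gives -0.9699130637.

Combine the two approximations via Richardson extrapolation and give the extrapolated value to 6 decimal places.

Method order is 2; weight 2^2 = 4.
2^2*A(h/2) = -3.8796522548; minus A(h) gives -2.9103417175.
Denominator 4 − 1 = 3.
(4*(-0.9699130637) − (-0.9693105373))/(4 − 1) = -0.9701139058
Gap between inputs: 6.025e-04; correction applied: −0.0002008421.

-0.970114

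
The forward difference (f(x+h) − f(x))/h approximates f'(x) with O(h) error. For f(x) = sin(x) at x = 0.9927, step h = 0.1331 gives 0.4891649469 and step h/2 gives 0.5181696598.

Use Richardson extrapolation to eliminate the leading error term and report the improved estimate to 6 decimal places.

0.547174

Method order is 1; weight 2^1 = 2.
Weighted: 1.0363393196 − 0.4891649469 = 0.5471743727
Divide by 2^1 − 1 = 1.
0.5471743727 ÷ 1 = 0.5471743727
Gap between inputs: 2.900e-02; correction applied: +0.0290047129.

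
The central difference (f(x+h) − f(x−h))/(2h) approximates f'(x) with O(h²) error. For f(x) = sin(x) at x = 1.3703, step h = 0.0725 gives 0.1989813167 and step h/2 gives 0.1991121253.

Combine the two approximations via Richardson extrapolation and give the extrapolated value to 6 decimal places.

0.199156

The method has order 2: 2^2 = 4.
Difference of the inputs: 0.1991121253 − 0.1989813167 = 0.0001308086
Correction (A(h/2) − A(h))/(4 − 1) = 0.0001308086/3 = 0.0000436029
R = 0.1991121253 + 0.0000436029 = 0.1991557282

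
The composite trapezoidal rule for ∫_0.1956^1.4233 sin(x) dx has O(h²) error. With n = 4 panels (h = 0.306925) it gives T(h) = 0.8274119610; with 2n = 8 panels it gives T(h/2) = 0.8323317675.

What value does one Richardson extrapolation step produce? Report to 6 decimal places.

0.833972

r = 2, so 2^r = 4.
Numerator 4*A(h/2) − A(h) = 4*0.8323317675 − 0.8274119610 = 2.5019151090
Divide by 2^2 − 1 = 3.
(4*0.8323317675 − 0.8274119610)/(4 − 1) = 0.8339717030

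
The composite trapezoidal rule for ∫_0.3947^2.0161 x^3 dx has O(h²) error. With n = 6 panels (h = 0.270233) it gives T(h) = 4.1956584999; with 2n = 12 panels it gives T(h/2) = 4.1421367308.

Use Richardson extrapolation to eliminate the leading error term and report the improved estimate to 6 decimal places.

4.124296

With r = 2 the leading error scales as h^2, so the weight is 2^2 = 4.
Weighted: 16.5685469232 − 4.1956584999 = 12.3728884233
Denominator 4 − 1 = 3.
Result: 4.1242961411
Gap between inputs: 5.352e-02; correction applied: −0.0178405897.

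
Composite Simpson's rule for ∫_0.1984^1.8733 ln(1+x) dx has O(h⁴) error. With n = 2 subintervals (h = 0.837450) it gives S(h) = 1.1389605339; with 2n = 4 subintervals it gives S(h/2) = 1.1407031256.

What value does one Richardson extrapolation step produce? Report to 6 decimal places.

1.140819

r = 4, so 2^r = 16.
16 × 1.1407031256 = 18.2512500096; subtract 1.1389605339 → 17.1122894757
Divide by 2^4 − 1 = 15.
(16 × 1.1407031256 − 1.1389605339)/(16 − 1) = 1.1408192984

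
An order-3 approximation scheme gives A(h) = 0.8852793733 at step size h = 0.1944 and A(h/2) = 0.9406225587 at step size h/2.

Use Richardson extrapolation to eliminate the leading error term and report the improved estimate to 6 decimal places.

r = 3, so 2^r = 8.
8 × 0.9406225587 − 0.8852793733 = 6.6397010963
Denominator 8 − 1 = 7.
6.6397010963 ÷ 7 = 0.9485287280

0.948529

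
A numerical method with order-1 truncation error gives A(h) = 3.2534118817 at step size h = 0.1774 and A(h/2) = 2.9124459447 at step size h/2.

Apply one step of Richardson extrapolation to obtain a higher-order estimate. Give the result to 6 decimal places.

2.571480

With r = 1 the leading error scales as h^1, so the weight is 2^1 = 2.
Difference of the inputs: 2.9124459447 − 3.2534118817 = -0.3409659370
Divide by 2^1 − 1 = 1: (-0.3409659370)/1 = -0.3409659370
R = A(h/2) + (A(h/2) − A(h))/1 = 2.9124459447 − 0.3409659370 = 2.5714800077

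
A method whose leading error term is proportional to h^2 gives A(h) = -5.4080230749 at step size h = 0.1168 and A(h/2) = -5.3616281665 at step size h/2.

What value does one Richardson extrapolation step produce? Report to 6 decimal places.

r = 2, so 2^r = 4.
2^2 × A(h/2) = -21.4465126660; minus A(h) gives -16.0384895911.
(4 × (-5.3616281665) − (-5.4080230749))/(4 − 1) = -5.3461631970
Shift from A(h/2): +0.0154649695.

-5.346163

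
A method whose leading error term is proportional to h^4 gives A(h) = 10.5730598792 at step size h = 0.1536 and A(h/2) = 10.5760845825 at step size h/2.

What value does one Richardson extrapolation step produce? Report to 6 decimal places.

Method order is 4; weight 2^4 = 16.
Weighted: 169.2173533200 − 10.5730598792 = 158.6442934408
Divide by 2^4 − 1 = 15.
158.6442934408 ÷ 15 = 10.5762862294
Gap between inputs: 3.025e-03; correction applied: +0.0002016469.

10.576286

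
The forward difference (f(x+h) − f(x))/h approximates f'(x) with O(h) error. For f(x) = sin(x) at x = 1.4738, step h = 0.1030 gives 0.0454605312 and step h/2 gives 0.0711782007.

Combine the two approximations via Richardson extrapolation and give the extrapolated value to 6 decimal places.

0.096896

Leading term ∝ h^1; use weight 2 = 2^1.
2^1 × A(h/2) = 0.1423564014; minus A(h) gives 0.0968958702.
Divide by 2^1 − 1 = 1.
(2 × 0.0711782007 − 0.0454605312)/(2 − 1) = 0.0968958702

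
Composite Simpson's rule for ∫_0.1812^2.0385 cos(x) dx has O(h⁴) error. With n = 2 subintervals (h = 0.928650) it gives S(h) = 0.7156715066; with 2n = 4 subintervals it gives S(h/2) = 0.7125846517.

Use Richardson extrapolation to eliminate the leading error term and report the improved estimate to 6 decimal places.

0.712379

With r = 4 the leading error scales as h^4, so the weight is 2^4 = 16.
2^4·A(h/2) = 11.4013544272; minus A(h) gives 10.6856829206.
Denominator 16 − 1 = 15.
(16·0.7125846517 − 0.7156715066)/(16 − 1) = 0.7123788614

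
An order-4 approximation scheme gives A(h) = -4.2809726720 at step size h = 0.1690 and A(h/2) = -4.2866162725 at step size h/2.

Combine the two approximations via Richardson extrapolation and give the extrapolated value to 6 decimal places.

Leading term ∝ h^4; use weight 16 = 2^4.
16×(-4.2866162725) = -68.5858603600; (-68.5858603600) − (-4.2809726720) = -64.3048876880
(16×(-4.2866162725) − (-4.2809726720))/(16 − 1) = -4.2869925125
Correction |R − A(h/2)| = 3.762e-04; gap |A(h/2) − A(h)| = 5.644e-03.

-4.286993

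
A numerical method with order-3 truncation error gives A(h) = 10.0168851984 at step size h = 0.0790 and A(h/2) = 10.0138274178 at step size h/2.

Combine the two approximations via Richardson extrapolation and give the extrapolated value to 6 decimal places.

Error is O(h^3); halving h shrinks it by 2^3 = 8.
2^3 × A(h/2) = 80.1106193424; minus A(h) gives 70.0937341440.
Divide by 2^3 − 1 = 7.
R = 70.0937341440/7 = 10.0133905920
Correction |R − A(h/2)| = 4.368e-04; gap |A(h/2) − A(h)| = 3.058e-03.

10.013391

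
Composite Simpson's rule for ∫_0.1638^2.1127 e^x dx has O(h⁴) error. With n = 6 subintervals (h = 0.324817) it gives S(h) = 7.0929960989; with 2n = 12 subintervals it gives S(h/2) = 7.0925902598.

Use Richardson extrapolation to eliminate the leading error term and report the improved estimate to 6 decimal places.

Leading term ∝ h^4; use weight 16 = 2^4.
2^4·A(h/2) = 113.4814441568; minus A(h) gives 106.3884480579.
Denominator 16 − 1 = 15.
Result: 7.0925632039

7.092563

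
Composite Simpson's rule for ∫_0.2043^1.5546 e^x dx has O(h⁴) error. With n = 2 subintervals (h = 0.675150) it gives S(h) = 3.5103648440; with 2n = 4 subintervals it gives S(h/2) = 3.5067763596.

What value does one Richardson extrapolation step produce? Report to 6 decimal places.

3.506537

Method order is 4; weight 2^4 = 16.
16*3.5067763596 = 56.1084217536; subtract 3.5103648440 → 52.5980569096
52.5980569096 ÷ 15 = 3.5065371273
Correction |R − A(h/2)| = 2.392e-04; gap |A(h/2) − A(h)| = 3.588e-03.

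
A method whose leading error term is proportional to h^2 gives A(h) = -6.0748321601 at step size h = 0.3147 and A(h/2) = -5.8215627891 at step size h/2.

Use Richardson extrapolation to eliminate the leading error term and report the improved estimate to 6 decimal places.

With r = 2 the leading error scales as h^2, so the weight is 2^2 = 4.
4 × (-5.8215627891) − (-6.0748321601) = -17.2114189963
Divide by 2^2 − 1 = 3.
Result: -5.7371396654

-5.737140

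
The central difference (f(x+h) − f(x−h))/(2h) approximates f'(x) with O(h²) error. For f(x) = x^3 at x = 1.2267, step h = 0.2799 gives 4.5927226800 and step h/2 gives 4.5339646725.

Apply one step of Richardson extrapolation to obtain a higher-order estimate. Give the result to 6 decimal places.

With r = 2 the leading error scales as h^2, so the weight is 2^2 = 4.
4×4.5339646725 = 18.1358586900; subtract 4.5927226800 → 13.5431360100
Divide by 2^2 − 1 = 3.
(4×4.5339646725 − 4.5927226800)/(4 − 1) = 4.5143786700
Shift from A(h/2): −0.0195860025.

4.514379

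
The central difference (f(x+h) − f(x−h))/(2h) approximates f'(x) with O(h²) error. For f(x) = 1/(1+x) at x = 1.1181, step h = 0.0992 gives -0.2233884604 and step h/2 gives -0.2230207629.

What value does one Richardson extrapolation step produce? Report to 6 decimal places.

The method has order 2: 2^2 = 4.
A(h/2) − A(h) = -0.2230207629 − (-0.2233884604) = 0.0003676975
Correction (A(h/2) − A(h))/(4 − 1) = 0.0003676975/3 = 0.0001225658
R = -0.2230207629 + 0.0001225658 = -0.2228981971

-0.222898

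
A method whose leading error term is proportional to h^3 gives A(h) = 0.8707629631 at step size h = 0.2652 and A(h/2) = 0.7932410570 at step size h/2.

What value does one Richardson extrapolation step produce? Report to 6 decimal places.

Method order is 3; weight 2^3 = 8.
Weighted: 6.3459284560 − 0.8707629631 = 5.4751654929
Extrapolated: 5.4751654929 / 7 = 0.7821664990
Shift from A(h/2): −0.0110745580.

0.782166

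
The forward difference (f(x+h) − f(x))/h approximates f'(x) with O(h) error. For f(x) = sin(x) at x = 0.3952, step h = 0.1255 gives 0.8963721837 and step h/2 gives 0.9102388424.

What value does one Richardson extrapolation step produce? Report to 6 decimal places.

r = 1, so 2^r = 2.
Weighted: 1.8204776848 − 0.8963721837 = 0.9241055011
Extrapolated: 0.9241055011 / 1 = 0.9241055011
Correction |R − A(h/2)| = 1.387e-02; gap |A(h/2) − A(h)| = 1.387e-02.

0.924106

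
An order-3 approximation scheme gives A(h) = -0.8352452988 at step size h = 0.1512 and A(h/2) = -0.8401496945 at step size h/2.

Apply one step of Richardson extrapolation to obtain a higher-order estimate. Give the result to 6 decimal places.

-0.840850

Leading term ∝ h^3; use weight 8 = 2^3.
2^3 × A(h/2) = -6.7211975560; minus A(h) gives -5.8859522572.
Denominator 8 − 1 = 7.
Extrapolated: (-5.8859522572) / 7 = -0.8408503225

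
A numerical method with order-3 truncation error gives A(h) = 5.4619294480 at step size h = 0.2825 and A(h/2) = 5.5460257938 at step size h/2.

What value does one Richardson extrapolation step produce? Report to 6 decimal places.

Leading term ∝ h^3; use weight 8 = 2^3.
8×5.5460257938 = 44.3682063504; subtract 5.4619294480 → 38.9062769024
Denominator 8 − 1 = 7.
R = 38.9062769024/7 = 5.5580395575
Shift from A(h/2): +0.0120137637.

5.558040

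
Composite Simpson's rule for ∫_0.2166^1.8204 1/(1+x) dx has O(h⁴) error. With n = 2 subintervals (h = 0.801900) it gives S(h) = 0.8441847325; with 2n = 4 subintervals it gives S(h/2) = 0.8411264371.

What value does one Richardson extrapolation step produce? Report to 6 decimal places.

Order 4 gives 2^r = 16 and 2^r − 1 = 15.
16×0.8411264371 = 13.4580229936; subtract 0.8441847325 → 12.6138382611
(16×0.8411264371 − 0.8441847325)/(16 − 1) = 0.8409225507
Gap between inputs: 3.058e-03; correction applied: −0.0002038864.

0.840923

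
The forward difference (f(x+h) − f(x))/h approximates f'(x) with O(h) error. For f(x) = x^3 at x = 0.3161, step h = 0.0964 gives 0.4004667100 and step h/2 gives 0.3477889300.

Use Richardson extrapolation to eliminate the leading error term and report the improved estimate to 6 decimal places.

0.295111

Method order is 1; weight 2^1 = 2.
Difference of the inputs: 0.3477889300 − 0.4004667100 = -0.0526777800
Correction (A(h/2) − A(h))/(2 − 1) = (-0.0526777800)/1 = -0.0526777800
R = A(h/2) + (A(h/2) − A(h))/1 = 0.3477889300 − 0.0526777800 = 0.2951111500
Shift from A(h/2): −0.0526777800.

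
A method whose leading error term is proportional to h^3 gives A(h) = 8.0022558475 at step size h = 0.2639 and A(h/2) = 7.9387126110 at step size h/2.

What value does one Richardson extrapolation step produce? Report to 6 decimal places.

The method has order 3: 2^3 = 8.
Top: 8(7.9387126110) − (8.0022558475) = 55.5074450405
Divide by 2^3 − 1 = 7.
Result: 7.9296350058

7.929635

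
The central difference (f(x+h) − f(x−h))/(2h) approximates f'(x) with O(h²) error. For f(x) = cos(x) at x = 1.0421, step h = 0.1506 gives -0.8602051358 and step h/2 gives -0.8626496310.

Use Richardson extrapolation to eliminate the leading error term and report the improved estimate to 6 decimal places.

-0.863464

r = 2: numerator weight 4, denominator 3.
Difference of the inputs: -0.8626496310 − (-0.8602051358) = -0.0024444952
Correction (A(h/2) − A(h))/(4 − 1) = (-0.0024444952)/3 = -0.0008148317
R = -0.8626496310 − 0.0008148317 = -0.8634644627
Correction |R − A(h/2)| = 8.148e-04; gap |A(h/2) − A(h)| = 2.444e-03.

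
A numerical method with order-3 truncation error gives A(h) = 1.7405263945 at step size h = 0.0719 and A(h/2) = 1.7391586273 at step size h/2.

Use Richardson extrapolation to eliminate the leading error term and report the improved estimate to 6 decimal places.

1.738963

With r = 3 the leading error scales as h^3, so the weight is 2^3 = 8.
8 × 1.7391586273 = 13.9132690184; subtract 1.7405263945 → 12.1727426239
Denominator 8 − 1 = 7.
12.1727426239 ÷ 7 = 1.7389632320
Correction |R − A(h/2)| = 1.954e-04; gap |A(h/2) − A(h)| = 1.368e-03.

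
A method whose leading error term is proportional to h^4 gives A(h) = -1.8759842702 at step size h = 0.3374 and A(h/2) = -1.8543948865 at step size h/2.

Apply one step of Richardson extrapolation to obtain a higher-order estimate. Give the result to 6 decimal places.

-1.852956

r = 4: numerator weight 16, denominator 15.
Difference of the inputs: -1.8543948865 − (-1.8759842702) = 0.0215893837
Divide by 2^4 − 1 = 15: 0.0215893837/15 = 0.0014392922
R = -1.8543948865 + 0.0014392922 = -1.8529555943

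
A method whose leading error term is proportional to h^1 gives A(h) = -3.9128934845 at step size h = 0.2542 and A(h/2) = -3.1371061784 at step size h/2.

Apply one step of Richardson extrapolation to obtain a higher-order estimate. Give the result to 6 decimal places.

With r = 1 the leading error scales as h^1, so the weight is 2^1 = 2.
2·(-3.1371061784) = -6.2742123568; (-6.2742123568) − (-3.9128934845) = -2.3613188723
Denominator 2 − 1 = 1.
R = (-2.3613188723)/1 = -2.3613188723

-2.361319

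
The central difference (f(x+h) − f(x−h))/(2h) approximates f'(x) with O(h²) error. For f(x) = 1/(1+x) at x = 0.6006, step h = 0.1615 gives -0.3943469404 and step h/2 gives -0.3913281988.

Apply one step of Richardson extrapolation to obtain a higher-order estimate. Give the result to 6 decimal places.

With r = 2 the leading error scales as h^2, so the weight is 2^2 = 4.
Numerator 4×A(h/2) − A(h) = 4×(-0.3913281988) − (-0.3943469404) = -1.1709658548
Extrapolated: (-1.1709658548) / 3 = -0.3903219516

-0.390322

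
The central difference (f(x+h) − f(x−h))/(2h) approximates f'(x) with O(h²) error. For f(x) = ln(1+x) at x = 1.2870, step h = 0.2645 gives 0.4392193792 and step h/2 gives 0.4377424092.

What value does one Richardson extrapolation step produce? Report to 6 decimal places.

Method order is 2; weight 2^2 = 4.
Difference of the inputs: 0.4377424092 − 0.4392193792 = -0.0014769700
Correction (A(h/2) − A(h))/(4 − 1) = (-0.0014769700)/3 = -0.0004923233
R = A(h/2) + (A(h/2) − A(h))/3 = 0.4377424092 − 0.0004923233 = 0.4372500859
Correction |R − A(h/2)| = 4.923e-04; gap |A(h/2) − A(h)| = 1.477e-03.

0.437250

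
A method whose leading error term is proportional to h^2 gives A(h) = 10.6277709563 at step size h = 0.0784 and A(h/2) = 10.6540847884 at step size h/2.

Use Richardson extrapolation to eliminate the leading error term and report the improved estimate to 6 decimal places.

10.662856

Method order is 2; weight 2^2 = 4.
2^2 × A(h/2) = 42.6163391536; minus A(h) gives 31.9885681973.
Denominator 4 − 1 = 3.
Result: 10.6628560658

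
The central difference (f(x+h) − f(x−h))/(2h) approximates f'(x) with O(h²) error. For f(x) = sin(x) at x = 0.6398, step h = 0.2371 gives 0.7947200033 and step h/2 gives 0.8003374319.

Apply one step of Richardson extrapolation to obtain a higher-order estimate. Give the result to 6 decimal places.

The method has order 2: 2^2 = 4.
4×0.8003374319 = 3.2013497276; 3.2013497276 − 0.7947200033 = 2.4066297243
Extrapolated: 2.4066297243 / 3 = 0.8022099081
Gap between inputs: 5.617e-03; correction applied: +0.0018724762.

0.802210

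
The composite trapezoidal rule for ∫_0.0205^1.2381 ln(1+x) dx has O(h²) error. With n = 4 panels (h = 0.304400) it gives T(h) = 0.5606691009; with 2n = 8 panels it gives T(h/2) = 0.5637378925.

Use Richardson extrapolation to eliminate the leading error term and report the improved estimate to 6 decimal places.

r = 2, so 2^r = 4.
Top: 4(0.5637378925) − (0.5606691009) = 1.6942824691
Denominator 4 − 1 = 3.
Extrapolated: 1.6942824691 / 3 = 0.5647608230

0.564761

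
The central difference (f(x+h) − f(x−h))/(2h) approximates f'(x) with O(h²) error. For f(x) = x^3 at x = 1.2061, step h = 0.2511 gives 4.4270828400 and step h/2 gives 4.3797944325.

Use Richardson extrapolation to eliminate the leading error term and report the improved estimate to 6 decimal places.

Order 2 gives 2^r = 4 and 2^r − 1 = 3.
Top: 4(4.3797944325) − (4.4270828400) = 13.0920948900
Denominator 4 − 1 = 3.
R = 13.0920948900/3 = 4.3640316300
Gap between inputs: 4.729e-02; correction applied: −0.0157628025.

4.364032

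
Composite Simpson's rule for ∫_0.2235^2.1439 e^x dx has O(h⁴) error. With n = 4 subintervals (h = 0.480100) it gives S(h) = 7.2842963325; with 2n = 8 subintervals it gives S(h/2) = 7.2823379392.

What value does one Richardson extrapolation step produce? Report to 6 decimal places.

r = 4, so 2^r = 16.
16*7.2823379392 = 116.5174070272; 116.5174070272 − 7.2842963325 = 109.2331106947
(16*7.2823379392 − 7.2842963325)/(16 − 1) = 7.2822073796

7.282207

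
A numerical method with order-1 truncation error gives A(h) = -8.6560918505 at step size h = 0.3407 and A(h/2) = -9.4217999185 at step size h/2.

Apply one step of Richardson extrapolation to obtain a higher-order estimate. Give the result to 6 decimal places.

With r = 1 the leading error scales as h^1, so the weight is 2^1 = 2.
2·(-9.4217999185) = -18.8435998370; subtract (-8.6560918505) → -10.1875079865
(-10.1875079865) ÷ 1 = -10.1875079865
Correction |R − A(h/2)| = 7.657e-01; gap |A(h/2) − A(h)| = 7.657e-01.

-10.187508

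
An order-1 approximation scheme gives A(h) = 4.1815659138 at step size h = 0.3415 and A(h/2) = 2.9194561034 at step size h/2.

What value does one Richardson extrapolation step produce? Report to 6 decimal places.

1.657346

With r = 1 the leading error scales as h^1, so the weight is 2^1 = 2.
2·2.9194561034 = 5.8389122068; 5.8389122068 − 4.1815659138 = 1.6573462930
Extrapolated: 1.6573462930 / 1 = 1.6573462930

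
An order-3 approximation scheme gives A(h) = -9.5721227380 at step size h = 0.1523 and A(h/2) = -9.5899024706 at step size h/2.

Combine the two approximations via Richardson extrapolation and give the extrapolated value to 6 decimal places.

-9.592442

Leading term ∝ h^3; use weight 8 = 2^3.
8×(-9.5899024706) = -76.7192197648; (-76.7192197648) − (-9.5721227380) = -67.1470970268
Divide by 2^3 − 1 = 7.
R = (-67.1470970268)/7 = -9.5924424324
Gap between inputs: 1.778e-02; correction applied: −0.0025399618.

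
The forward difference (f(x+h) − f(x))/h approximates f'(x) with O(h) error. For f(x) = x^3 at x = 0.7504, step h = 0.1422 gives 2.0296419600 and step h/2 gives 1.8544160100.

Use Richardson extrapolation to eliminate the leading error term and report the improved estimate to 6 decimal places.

Error is O(h^1); halving h shrinks it by 2^1 = 2.
2 × 1.8544160100 = 3.7088320200; 3.7088320200 − 2.0296419600 = 1.6791900600
(2 × 1.8544160100 − 2.0296419600)/(2 − 1) = 1.6791900600
Correction |R − A(h/2)| = 1.752e-01; gap |A(h/2) − A(h)| = 1.752e-01.

1.679190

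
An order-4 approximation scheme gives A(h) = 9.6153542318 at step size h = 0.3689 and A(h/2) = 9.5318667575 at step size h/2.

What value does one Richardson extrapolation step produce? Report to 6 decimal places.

Error is O(h^4); halving h shrinks it by 2^4 = 16.
Weighted: 152.5098681200 − 9.6153542318 = 142.8945138882
R = 142.8945138882/15 = 9.5263009259

9.526301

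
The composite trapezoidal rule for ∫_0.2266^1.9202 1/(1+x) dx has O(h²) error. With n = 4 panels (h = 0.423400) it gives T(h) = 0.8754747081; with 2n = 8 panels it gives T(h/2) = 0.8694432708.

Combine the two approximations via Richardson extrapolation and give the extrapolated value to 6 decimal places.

0.867433

Error is O(h^2); halving h shrinks it by 2^2 = 4.
Top: 4(0.8694432708) − (0.8754747081) = 2.6022983751
2.6022983751 ÷ 3 = 0.8674327917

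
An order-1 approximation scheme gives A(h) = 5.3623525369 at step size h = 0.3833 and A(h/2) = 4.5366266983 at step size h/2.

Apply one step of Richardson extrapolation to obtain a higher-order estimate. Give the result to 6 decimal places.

3.710901

r = 1: numerator weight 2, denominator 1.
Weighted: 9.0732533966 − 5.3623525369 = 3.7109008597
3.7109008597 ÷ 1 = 3.7109008597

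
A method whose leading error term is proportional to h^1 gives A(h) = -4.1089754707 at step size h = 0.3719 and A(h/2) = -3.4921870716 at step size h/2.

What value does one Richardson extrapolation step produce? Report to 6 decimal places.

r = 1: numerator weight 2, denominator 1.
Difference of the inputs: -3.4921870716 − (-4.1089754707) = 0.6167883991
Correction (A(h/2) − A(h))/(2 − 1) = 0.6167883991/1 = 0.6167883991
R = -3.4921870716 + 0.6167883991 = -2.8753986725
Gap between inputs: 6.168e-01; correction applied: +0.6167883991.

-2.875399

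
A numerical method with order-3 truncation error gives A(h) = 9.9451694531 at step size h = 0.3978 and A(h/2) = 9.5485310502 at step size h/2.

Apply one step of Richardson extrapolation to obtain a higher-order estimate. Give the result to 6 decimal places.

9.491868

Leading term ∝ h^3; use weight 8 = 2^3.
2^3×A(h/2) = 76.3882484016; minus A(h) gives 66.4430789485.
Divide by 2^3 − 1 = 7.
66.4430789485 ÷ 7 = 9.4918684212
Gap between inputs: 3.966e-01; correction applied: −0.0566626290.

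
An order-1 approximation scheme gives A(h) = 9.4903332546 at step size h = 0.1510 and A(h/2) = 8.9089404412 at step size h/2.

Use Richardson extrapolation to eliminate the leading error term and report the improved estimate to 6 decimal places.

Leading term ∝ h^1; use weight 2 = 2^1.
2×8.9089404412 = 17.8178808824; subtract 9.4903332546 → 8.3275476278
Divide by 2^1 − 1 = 1.
8.3275476278 ÷ 1 = 8.3275476278
Gap between inputs: 5.814e-01; correction applied: −0.5813928134.

8.327548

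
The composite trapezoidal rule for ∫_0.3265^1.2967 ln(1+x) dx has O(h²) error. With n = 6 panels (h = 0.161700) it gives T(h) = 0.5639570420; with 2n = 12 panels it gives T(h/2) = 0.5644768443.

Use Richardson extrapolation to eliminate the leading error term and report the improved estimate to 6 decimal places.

0.564650

Leading term ∝ h^2; use weight 4 = 2^2.
4 × 0.5644768443 = 2.2579073772; subtract 0.5639570420 → 1.6939503352
Divide by 2^2 − 1 = 3.
(4 × 0.5644768443 − 0.5639570420)/(4 − 1) = 0.5646501117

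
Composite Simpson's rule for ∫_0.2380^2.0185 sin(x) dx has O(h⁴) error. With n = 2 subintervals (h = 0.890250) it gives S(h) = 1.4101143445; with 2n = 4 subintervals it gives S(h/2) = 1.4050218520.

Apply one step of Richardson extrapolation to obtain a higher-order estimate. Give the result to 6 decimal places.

1.404682

Method order is 4; weight 2^4 = 16.
Top: 16(1.4050218520) − (1.4101143445) = 21.0702352875
Denominator 16 − 1 = 15.
Extrapolated: 21.0702352875 / 15 = 1.4046823525
Gap between inputs: 5.092e-03; correction applied: −0.0003394995.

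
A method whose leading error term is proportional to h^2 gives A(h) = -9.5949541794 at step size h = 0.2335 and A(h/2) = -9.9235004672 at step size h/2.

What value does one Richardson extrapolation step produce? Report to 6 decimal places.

-10.033016

Order 2 gives 2^r = 4 and 2^r − 1 = 3.
A(h/2) − A(h) = -9.9235004672 − (-9.5949541794) = -0.3285462878
Correction (A(h/2) − A(h))/(4 − 1) = (-0.3285462878)/3 = -0.1095154293
R = -9.9235004672 − 0.1095154293 = -10.0330158965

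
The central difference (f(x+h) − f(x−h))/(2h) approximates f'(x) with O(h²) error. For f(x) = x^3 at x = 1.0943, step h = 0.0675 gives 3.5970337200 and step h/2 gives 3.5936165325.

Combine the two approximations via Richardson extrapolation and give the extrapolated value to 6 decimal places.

Leading term ∝ h^2; use weight 4 = 2^2.
4×3.5936165325 = 14.3744661300; 14.3744661300 − 3.5970337200 = 10.7774324100
Divide by 2^2 − 1 = 3.
(4×3.5936165325 − 3.5970337200)/(4 − 1) = 3.5924774700

3.592477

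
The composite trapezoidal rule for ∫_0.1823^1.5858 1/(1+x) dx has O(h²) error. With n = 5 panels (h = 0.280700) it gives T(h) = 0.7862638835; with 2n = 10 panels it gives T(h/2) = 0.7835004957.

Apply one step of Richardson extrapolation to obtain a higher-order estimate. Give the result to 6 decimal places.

Method order is 2; weight 2^2 = 4.
4·0.7835004957 = 3.1340019828; subtract 0.7862638835 → 2.3477380993
Divide by 2^2 − 1 = 3.
Result: 0.7825793664

0.782579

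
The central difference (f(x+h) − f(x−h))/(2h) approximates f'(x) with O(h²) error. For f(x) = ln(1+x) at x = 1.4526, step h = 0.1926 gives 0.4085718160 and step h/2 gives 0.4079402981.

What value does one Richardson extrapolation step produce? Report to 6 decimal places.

Error is O(h^2); halving h shrinks it by 2^2 = 4.
A(h/2) − A(h) = 0.4079402981 − 0.4085718160 = -0.0006315179
Correction (A(h/2) − A(h))/(4 − 1) = (-0.0006315179)/3 = -0.0002105060
R = A(h/2) + (A(h/2) − A(h))/3 = 0.4079402981 − 0.0002105060 = 0.4077297921
Correction |R − A(h/2)| = 2.105e-04; gap |A(h/2) − A(h)| = 6.315e-04.

0.407730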